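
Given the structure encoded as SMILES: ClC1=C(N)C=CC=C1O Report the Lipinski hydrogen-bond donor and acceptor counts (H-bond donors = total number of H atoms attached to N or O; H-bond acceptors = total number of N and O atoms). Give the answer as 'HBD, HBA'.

Donors: find every N or O and count the H atoms it carries.
  atom 4 (N): bond orders sum to 1 → 2 H
  atom 9 (O): bond orders sum to 1 → 1 H
Lipinski HBD = 3.
Acceptors: N atoms = 1, O atoms = 1 → HBA = 2.

3, 2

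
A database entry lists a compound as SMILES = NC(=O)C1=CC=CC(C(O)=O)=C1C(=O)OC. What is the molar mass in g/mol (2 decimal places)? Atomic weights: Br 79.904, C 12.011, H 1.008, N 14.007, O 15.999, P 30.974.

223.18 g/mol

First, the molecular formula is C10H9NO5 (counting implicit H from valence).
  C: 10 × 12.011 = 120.110
  H: 9 × 1.008 = 9.072
  N: 1 × 14.007 = 14.007
  O: 5 × 15.999 = 79.995
Sum: 10×12.011 + 9×1.008 + 1×14.007 + 5×15.999 = 223.184 → 223.18 g/mol.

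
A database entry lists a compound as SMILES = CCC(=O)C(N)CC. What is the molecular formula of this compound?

Walk through each heavy atom and fill implicit hydrogens from standard valence (C 4, N 3, O 2, S 2, halogen 1):
  atom 1: C, bond orders sum to 1 (valence 4) → 3 H
  atom 2: C, bond orders sum to 2 (valence 4) → 2 H
  atom 3: C, bond orders sum to 4 (valence 4) → 0 H
  atom 4: O, bond orders sum to 2 (valence 2) → 0 H
  atom 5: C, bond orders sum to 3 (valence 4) → 1 H
  atom 6: N, bond orders sum to 1 (valence 3) → 2 H
  atom 7: C, bond orders sum to 2 (valence 4) → 2 H
  atom 8: C, bond orders sum to 1 (valence 4) → 3 H
Totals → C:6, H:13, N:1, O:1.

C6H13NO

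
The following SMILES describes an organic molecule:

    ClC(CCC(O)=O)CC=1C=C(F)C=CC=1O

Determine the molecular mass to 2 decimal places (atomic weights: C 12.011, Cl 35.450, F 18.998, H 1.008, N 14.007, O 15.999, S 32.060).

First, the molecular formula is C11H12ClFO3 (counting implicit H from valence).
  C: 11 × 12.011 = 132.121
  Cl: 1 × 35.450 = 35.450
  F: 1 × 18.998 = 18.998
  H: 12 × 1.008 = 12.096
  O: 3 × 15.999 = 47.997
Sum: 11×12.011 + 1×35.450 + 1×18.998 + 12×1.008 + 3×15.999 = 246.662 → 246.66 g/mol.

246.66 g/mol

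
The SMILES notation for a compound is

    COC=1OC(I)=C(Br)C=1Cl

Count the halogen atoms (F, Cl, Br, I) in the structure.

3

Halogen atoms appear at heavy-atom positions 6, 8, 10 (1×Br, 1×Cl, 1×I).
Other groups present: 1 ether.
Halogen count: 3.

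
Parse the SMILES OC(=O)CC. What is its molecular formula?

Walk through each heavy atom and fill implicit hydrogens from standard valence (C 4, N 3, O 2, S 2, halogen 1):
  atom 1: O, bond orders sum to 1 (valence 2) → 1 H
  atom 2: C, bond orders sum to 4 (valence 4) → 0 H
  atom 3: O, bond orders sum to 2 (valence 2) → 0 H
  atom 4: C, bond orders sum to 2 (valence 4) → 2 H
  atom 5: C, bond orders sum to 1 (valence 4) → 3 H
Totals → C:3, H:6, O:2.
In Hill order: C3H6O2.

C3H6O2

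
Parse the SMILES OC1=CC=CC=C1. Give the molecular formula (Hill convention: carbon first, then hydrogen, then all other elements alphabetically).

Walk through each heavy atom and fill implicit hydrogens from standard valence (C 4, N 3, O 2, S 2, halogen 1):
  atom 1: O, bond orders sum to 1 (valence 2) → 1 H
  atom 2: C, bond orders sum to 4 (valence 4) → 0 H
  atom 3: C, bond orders sum to 3 (valence 4) → 1 H
  atom 4: C, bond orders sum to 3 (valence 4) → 1 H
  atom 5: C, bond orders sum to 3 (valence 4) → 1 H
  atom 6: C, bond orders sum to 3 (valence 4) → 1 H
  atom 7: C, bond orders sum to 3 (valence 4) → 1 H
Totals → C:6, H:6, O:1.
In Hill order: C6H6O.

C6H6O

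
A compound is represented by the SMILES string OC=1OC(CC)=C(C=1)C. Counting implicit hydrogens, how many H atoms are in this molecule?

Walk through each heavy atom and fill implicit hydrogens from standard valence (C 4, N 3, O 2, S 2, halogen 1):
  atom 1: O, bond orders sum to 1 (valence 2) → 1 H
  atom 2: C, bond orders sum to 4 (valence 4) → 0 H
  atom 3: O, bond orders sum to 2 (valence 2) → 0 H
  atom 4: C, bond orders sum to 4 (valence 4) → 0 H
  atom 5: C, bond orders sum to 2 (valence 4) → 2 H
  atom 6: C, bond orders sum to 1 (valence 4) → 3 H
  atom 7: C, bond orders sum to 4 (valence 4) → 0 H
  atom 8: C, bond orders sum to 3 (valence 4) → 1 H
  atom 9: C, bond orders sum to 1 (valence 4) → 3 H
Total hydrogens: 10.

10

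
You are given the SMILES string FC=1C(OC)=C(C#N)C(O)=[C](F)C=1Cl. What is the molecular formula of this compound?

C8H4ClF2NO2

Walk through each heavy atom and fill implicit hydrogens from standard valence (C 4, N 3, O 2, S 2, halogen 1):
  atom 1: F (halogen, monovalent) → 0 H
  atom 2: C, bond orders sum to 4 (valence 4) → 0 H
  atom 3: C, bond orders sum to 4 (valence 4) → 0 H
  atom 4: O, bond orders sum to 2 (valence 2) → 0 H
  atom 5: C, bond orders sum to 1 (valence 4) → 3 H
  atom 6: C, bond orders sum to 4 (valence 4) → 0 H
  atom 7: C, bond orders sum to 4 (valence 4) → 0 H
  atom 8: N, bond orders sum to 3 (valence 3) → 0 H
  atom 9: C, bond orders sum to 4 (valence 4) → 0 H
  atom 10: O, bond orders sum to 1 (valence 2) → 1 H
  atom 11: C with explicit H count 0
  atom 12: F (halogen, monovalent) → 0 H
  atom 13: C, bond orders sum to 4 (valence 4) → 0 H
  atom 14: Cl (halogen, monovalent) → 0 H
Totals → C:8, H:4, Cl:1, F:2, N:1, O:2.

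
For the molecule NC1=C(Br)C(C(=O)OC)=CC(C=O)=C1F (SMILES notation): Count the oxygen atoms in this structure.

3

Scan the SMILES for O atoms (remember two-letter symbols like Cl and Br are single atoms).
Oxygen count: 3.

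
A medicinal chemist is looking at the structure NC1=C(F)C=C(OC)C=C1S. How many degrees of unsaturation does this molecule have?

Molecular formula: C7H8FNOS.
DoU = (2C + 2 + N − H − X) / 2, where X is the halogen count and O/S are ignored.
    = (2·7 + 2 + 1 − 8 − 1) / 2 = 8 / 2 = 4.

4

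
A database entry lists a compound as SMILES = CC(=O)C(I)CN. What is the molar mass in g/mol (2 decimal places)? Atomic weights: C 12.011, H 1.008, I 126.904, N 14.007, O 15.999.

First, the molecular formula is C4H8INO (counting implicit H from valence).
  C: 4 × 12.011 = 48.044
  H: 8 × 1.008 = 8.064
  I: 1 × 126.904 = 126.904
  N: 1 × 14.007 = 14.007
  O: 1 × 15.999 = 15.999
Sum: 4×12.011 + 8×1.008 + 1×126.904 + 1×14.007 + 1×15.999 = 213.018 → 213.02 g/mol.

213.02 g/mol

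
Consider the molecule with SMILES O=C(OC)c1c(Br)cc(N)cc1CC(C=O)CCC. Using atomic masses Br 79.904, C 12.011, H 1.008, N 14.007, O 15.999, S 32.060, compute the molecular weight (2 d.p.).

First, the molecular formula is C14H18BrNO3 (counting implicit H from valence).
  Br: 1 × 79.904 = 79.904
  C: 14 × 12.011 = 168.154
  H: 18 × 1.008 = 18.144
  N: 1 × 14.007 = 14.007
  O: 3 × 15.999 = 47.997
Sum: 1×79.904 + 14×12.011 + 18×1.008 + 1×14.007 + 3×15.999 = 328.206 → 328.21 g/mol.

328.21 g/mol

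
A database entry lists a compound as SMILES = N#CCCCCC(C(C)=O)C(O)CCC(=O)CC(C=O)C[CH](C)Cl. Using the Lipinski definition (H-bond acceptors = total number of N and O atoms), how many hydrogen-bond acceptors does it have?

N atoms: 1; O atoms: 4.
Lipinski HBA = 1 + 4 = 5.

5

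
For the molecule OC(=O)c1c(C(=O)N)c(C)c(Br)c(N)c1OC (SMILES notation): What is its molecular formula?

Walk through each heavy atom and fill implicit hydrogens from standard valence (C 4, N 3, O 2, S 2, halogen 1); for lowercase aromatic atoms, an aromatic c carries 1 H when it has two neighbours and 0 H with three, and aromatic n carries 0 H:
  atom 1: O, bond orders sum to 1 (valence 2) → 1 H
  atom 2: C, bond orders sum to 4 (valence 4) → 0 H
  atom 3: O, bond orders sum to 2 (valence 2) → 0 H
  atom 4: aromatic c, 3 neighbours → 0 H
  atom 5: aromatic c, 3 neighbours → 0 H
  atom 6: C, bond orders sum to 4 (valence 4) → 0 H
  atom 7: O, bond orders sum to 2 (valence 2) → 0 H
  atom 8: N, bond orders sum to 1 (valence 3) → 2 H
  atom 9: aromatic c, 3 neighbours → 0 H
  atom 10: C, bond orders sum to 1 (valence 4) → 3 H
  atom 11: aromatic c, 3 neighbours → 0 H
  atom 12: Br (halogen, monovalent) → 0 H
  atom 13: aromatic c, 3 neighbours → 0 H
  atom 14: N, bond orders sum to 1 (valence 3) → 2 H
  atom 15: aromatic c, 3 neighbours → 0 H
  atom 16: O, bond orders sum to 2 (valence 2) → 0 H
  atom 17: C, bond orders sum to 1 (valence 4) → 3 H
Totals → C:10, H:11, Br:1, N:2, O:4.
In Hill order: C10H11BrN2O4.

C10H11BrN2O4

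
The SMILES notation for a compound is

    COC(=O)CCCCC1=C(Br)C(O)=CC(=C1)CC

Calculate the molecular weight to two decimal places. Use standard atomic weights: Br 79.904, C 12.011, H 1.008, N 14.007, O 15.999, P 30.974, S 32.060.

315.21 g/mol

First, the molecular formula is C14H19BrO3 (counting implicit H from valence).
  Br: 1 × 79.904 = 79.904
  C: 14 × 12.011 = 168.154
  H: 19 × 1.008 = 19.152
  O: 3 × 15.999 = 47.997
Sum: 1×79.904 + 14×12.011 + 19×1.008 + 3×15.999 = 315.207 → 315.21 g/mol.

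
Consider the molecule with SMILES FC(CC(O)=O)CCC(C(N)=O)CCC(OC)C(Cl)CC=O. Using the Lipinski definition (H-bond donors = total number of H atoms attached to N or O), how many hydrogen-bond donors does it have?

3

Donors: find every N or O and count the H atoms it carries.
  atom 5 (O): bond orders sum to 1 → 1 H
  atom 6 (O): bond orders sum to 2 → 0 H
  atom 11 (N): bond orders sum to 1 → 2 H
  atom 12 (O): bond orders sum to 2 → 0 H
  atom 16 (O): bond orders sum to 2 → 0 H
  atom 22 (O): bond orders sum to 2 → 0 H
Lipinski HBD = 3.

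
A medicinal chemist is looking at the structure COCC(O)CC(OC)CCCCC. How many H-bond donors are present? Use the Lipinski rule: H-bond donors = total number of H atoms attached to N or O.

Donors: find every N or O and count the H atoms it carries.
  atom 2 (O): bond orders sum to 2 → 0 H
  atom 5 (O): bond orders sum to 1 → 1 H
  atom 8 (O): bond orders sum to 2 → 0 H
Lipinski HBD = 1.

1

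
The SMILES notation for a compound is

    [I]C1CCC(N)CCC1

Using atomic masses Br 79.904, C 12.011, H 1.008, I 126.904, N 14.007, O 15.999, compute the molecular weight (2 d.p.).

239.10 g/mol

First, the molecular formula is C7H14IN (counting implicit H from valence).
  C: 7 × 12.011 = 84.077
  H: 14 × 1.008 = 14.112
  I: 1 × 126.904 = 126.904
  N: 1 × 14.007 = 14.007
Sum: 7×12.011 + 14×1.008 + 1×126.904 + 1×14.007 = 239.100 → 239.10 g/mol.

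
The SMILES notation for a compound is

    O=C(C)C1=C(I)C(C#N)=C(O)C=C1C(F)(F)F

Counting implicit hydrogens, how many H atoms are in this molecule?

Walk through each heavy atom and fill implicit hydrogens from standard valence (C 4, N 3, O 2, S 2, halogen 1):
  atom 1: O, bond orders sum to 2 (valence 2) → 0 H
  atom 2: C, bond orders sum to 4 (valence 4) → 0 H
  atom 3: C, bond orders sum to 1 (valence 4) → 3 H
  atom 4: C, bond orders sum to 4 (valence 4) → 0 H
  atom 5: C, bond orders sum to 4 (valence 4) → 0 H
  atom 6: I (halogen, monovalent) → 0 H
  atom 7: C, bond orders sum to 4 (valence 4) → 0 H
  atom 8: C, bond orders sum to 4 (valence 4) → 0 H
  atom 9: N, bond orders sum to 3 (valence 3) → 0 H
  atom 10: C, bond orders sum to 4 (valence 4) → 0 H
  atom 11: O, bond orders sum to 1 (valence 2) → 1 H
  atom 12: C, bond orders sum to 3 (valence 4) → 1 H
  atom 13: C, bond orders sum to 4 (valence 4) → 0 H
  atom 14: C, bond orders sum to 4 (valence 4) → 0 H
  atom 15: F (halogen, monovalent) → 0 H
  atom 16: F (halogen, monovalent) → 0 H
  atom 17: F (halogen, monovalent) → 0 H
Total hydrogens: 5.

5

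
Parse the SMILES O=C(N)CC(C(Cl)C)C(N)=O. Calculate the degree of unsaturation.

2

Degree of unsaturation = (number of rings) + (number of π bonds).
Ring closures in the SMILES: 0.
π bonds: 2 double bonds (each 1 DoU) → 2 DoU from unsaturation.
Total DoU = 0 + 2 = 2.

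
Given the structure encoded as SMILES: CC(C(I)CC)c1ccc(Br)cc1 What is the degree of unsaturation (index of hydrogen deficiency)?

Molecular formula: C11H14BrI.
DoU = (2C + 2 + N − H − X) / 2, where X is the halogen count and O/S are ignored.
    = (2·11 + 2 + 0 − 14 − 2) / 2 = 8 / 2 = 4.

4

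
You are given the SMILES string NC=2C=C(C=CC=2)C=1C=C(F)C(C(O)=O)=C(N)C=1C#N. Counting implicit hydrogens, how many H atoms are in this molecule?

10

Walk through each heavy atom and fill implicit hydrogens from standard valence (C 4, N 3, O 2, S 2, halogen 1):
  atom 1: N, bond orders sum to 1 (valence 3) → 2 H
  atom 2: C, bond orders sum to 4 (valence 4) → 0 H
  atom 3: C, bond orders sum to 3 (valence 4) → 1 H
  atom 4: C, bond orders sum to 4 (valence 4) → 0 H
  atom 5: C, bond orders sum to 3 (valence 4) → 1 H
  atom 6: C, bond orders sum to 3 (valence 4) → 1 H
  atom 7: C, bond orders sum to 3 (valence 4) → 1 H
  atom 8: C, bond orders sum to 4 (valence 4) → 0 H
  atom 9: C, bond orders sum to 3 (valence 4) → 1 H
  atom 10: C, bond orders sum to 4 (valence 4) → 0 H
  atom 11: F (halogen, monovalent) → 0 H
  atom 12: C, bond orders sum to 4 (valence 4) → 0 H
  atom 13: C, bond orders sum to 4 (valence 4) → 0 H
  atom 14: O, bond orders sum to 1 (valence 2) → 1 H
  atom 15: O, bond orders sum to 2 (valence 2) → 0 H
  atom 16: C, bond orders sum to 4 (valence 4) → 0 H
  atom 17: N, bond orders sum to 1 (valence 3) → 2 H
  atom 18: C, bond orders sum to 4 (valence 4) → 0 H
  atom 19: C, bond orders sum to 4 (valence 4) → 0 H
  atom 20: N, bond orders sum to 3 (valence 3) → 0 H
Total hydrogens: 10.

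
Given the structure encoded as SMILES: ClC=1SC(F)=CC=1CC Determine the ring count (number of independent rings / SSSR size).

In SMILES, each pair of matching ring-closure digits denotes one ring-closing bond; the number of such bonds equals the number of independent rings.
Ring-closure bonds here: 1.

1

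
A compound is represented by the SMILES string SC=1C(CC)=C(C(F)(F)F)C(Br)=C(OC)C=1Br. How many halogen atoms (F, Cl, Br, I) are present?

Halogen atoms appear at heavy-atom positions 8, 9, 10, 12, 17 (2×Br, 3×F).
Other groups present: 1 ether, 1 thiol.
Halogen count: 5.

5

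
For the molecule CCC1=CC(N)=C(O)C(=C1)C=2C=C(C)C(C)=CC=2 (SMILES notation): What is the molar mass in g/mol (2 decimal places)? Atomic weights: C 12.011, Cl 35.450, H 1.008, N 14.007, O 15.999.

241.33 g/mol

First, the molecular formula is C16H19NO (counting implicit H from valence).
  C: 16 × 12.011 = 192.176
  H: 19 × 1.008 = 19.152
  N: 1 × 14.007 = 14.007
  O: 1 × 15.999 = 15.999
Sum: 16×12.011 + 19×1.008 + 1×14.007 + 1×15.999 = 241.334 → 241.33 g/mol.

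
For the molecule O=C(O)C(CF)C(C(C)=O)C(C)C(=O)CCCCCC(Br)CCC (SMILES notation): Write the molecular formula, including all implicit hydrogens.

C18H30BrFO4

Walk through each heavy atom and fill implicit hydrogens from standard valence (C 4, N 3, O 2, S 2, halogen 1):
  atom 1: O, bond orders sum to 2 (valence 2) → 0 H
  atom 2: C, bond orders sum to 4 (valence 4) → 0 H
  atom 3: O, bond orders sum to 1 (valence 2) → 1 H
  atom 4: C, bond orders sum to 3 (valence 4) → 1 H
  atom 5: C, bond orders sum to 2 (valence 4) → 2 H
  atom 6: F (halogen, monovalent) → 0 H
  atom 7: C, bond orders sum to 3 (valence 4) → 1 H
  atom 8: C, bond orders sum to 4 (valence 4) → 0 H
  atom 9: C, bond orders sum to 1 (valence 4) → 3 H
  atom 10: O, bond orders sum to 2 (valence 2) → 0 H
  atom 11: C, bond orders sum to 3 (valence 4) → 1 H
  atom 12: C, bond orders sum to 1 (valence 4) → 3 H
  atom 13: C, bond orders sum to 4 (valence 4) → 0 H
  atom 14: O, bond orders sum to 2 (valence 2) → 0 H
  atom 15: C, bond orders sum to 2 (valence 4) → 2 H
  atom 16: C, bond orders sum to 2 (valence 4) → 2 H
  atom 17: C, bond orders sum to 2 (valence 4) → 2 H
  atom 18: C, bond orders sum to 2 (valence 4) → 2 H
  atom 19: C, bond orders sum to 2 (valence 4) → 2 H
  atom 20: C, bond orders sum to 3 (valence 4) → 1 H
  atom 21: Br (halogen, monovalent) → 0 H
  atom 22: C, bond orders sum to 2 (valence 4) → 2 H
  atom 23: C, bond orders sum to 2 (valence 4) → 2 H
  atom 24: C, bond orders sum to 1 (valence 4) → 3 H
Totals → C:18, H:30, Br:1, F:1, O:4.
In Hill order: C18H30BrFO4.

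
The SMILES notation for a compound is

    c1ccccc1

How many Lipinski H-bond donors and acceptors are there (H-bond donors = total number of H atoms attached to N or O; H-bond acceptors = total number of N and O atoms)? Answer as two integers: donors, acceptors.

Donors: find every N or O and count the H atoms it carries.
  (no N or O atoms present)
Lipinski HBD = 0.
Acceptors: N atoms = 0, O atoms = 0 → HBA = 0.

0, 0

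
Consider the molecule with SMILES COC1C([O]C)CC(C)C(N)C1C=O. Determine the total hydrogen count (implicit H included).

Walk through each heavy atom and fill implicit hydrogens from standard valence (C 4, N 3, O 2, S 2, halogen 1):
  atom 1: C, bond orders sum to 1 (valence 4) → 3 H
  atom 2: O, bond orders sum to 2 (valence 2) → 0 H
  atom 3: C, bond orders sum to 3 (valence 4) → 1 H
  atom 4: C, bond orders sum to 3 (valence 4) → 1 H
  atom 5: O with explicit H count 0
  atom 6: C, bond orders sum to 1 (valence 4) → 3 H
  atom 7: C, bond orders sum to 2 (valence 4) → 2 H
  atom 8: C, bond orders sum to 3 (valence 4) → 1 H
  atom 9: C, bond orders sum to 1 (valence 4) → 3 H
  atom 10: C, bond orders sum to 3 (valence 4) → 1 H
  atom 11: N, bond orders sum to 1 (valence 3) → 2 H
  atom 12: C, bond orders sum to 3 (valence 4) → 1 H
  atom 13: C, bond orders sum to 3 (valence 4) → 1 H
  atom 14: O, bond orders sum to 2 (valence 2) → 0 H
Total hydrogens: 19.

19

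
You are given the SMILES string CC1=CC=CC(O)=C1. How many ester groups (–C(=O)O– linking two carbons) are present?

Scan the SMILES for the ester motif — none present.
Groups that are present: 1 hydroxyl.

0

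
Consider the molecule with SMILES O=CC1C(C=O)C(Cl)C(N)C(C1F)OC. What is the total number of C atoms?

9

Count every carbon token in the SMILES (each C, including those in ring-closure positions and inside branches).
Carbon count: 9.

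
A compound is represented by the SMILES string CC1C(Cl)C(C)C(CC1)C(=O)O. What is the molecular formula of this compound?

C9H15ClO2

Walk through each heavy atom and fill implicit hydrogens from standard valence (C 4, N 3, O 2, S 2, halogen 1):
  atom 1: C, bond orders sum to 1 (valence 4) → 3 H
  atom 2: C, bond orders sum to 3 (valence 4) → 1 H
  atom 3: C, bond orders sum to 3 (valence 4) → 1 H
  atom 4: Cl (halogen, monovalent) → 0 H
  atom 5: C, bond orders sum to 3 (valence 4) → 1 H
  atom 6: C, bond orders sum to 1 (valence 4) → 3 H
  atom 7: C, bond orders sum to 3 (valence 4) → 1 H
  atom 8: C, bond orders sum to 2 (valence 4) → 2 H
  atom 9: C, bond orders sum to 2 (valence 4) → 2 H
  atom 10: C, bond orders sum to 4 (valence 4) → 0 H
  atom 11: O, bond orders sum to 2 (valence 2) → 0 H
  atom 12: O, bond orders sum to 1 (valence 2) → 1 H
Totals → C:9, H:15, Cl:1, O:2.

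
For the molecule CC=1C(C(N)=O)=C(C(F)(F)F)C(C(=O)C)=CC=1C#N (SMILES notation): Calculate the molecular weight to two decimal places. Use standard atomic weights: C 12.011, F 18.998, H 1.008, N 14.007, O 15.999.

270.21 g/mol

First, the molecular formula is C12H9F3N2O2 (counting implicit H from valence).
  C: 12 × 12.011 = 144.132
  F: 3 × 18.998 = 56.994
  H: 9 × 1.008 = 9.072
  N: 2 × 14.007 = 28.014
  O: 2 × 15.999 = 31.998
Sum: 12×12.011 + 3×18.998 + 9×1.008 + 2×14.007 + 2×15.999 = 270.210 → 270.21 g/mol.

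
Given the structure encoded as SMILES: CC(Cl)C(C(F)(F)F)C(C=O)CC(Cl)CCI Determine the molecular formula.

Walk through each heavy atom and fill implicit hydrogens from standard valence (C 4, N 3, O 2, S 2, halogen 1):
  atom 1: C, bond orders sum to 1 (valence 4) → 3 H
  atom 2: C, bond orders sum to 3 (valence 4) → 1 H
  atom 3: Cl (halogen, monovalent) → 0 H
  atom 4: C, bond orders sum to 3 (valence 4) → 1 H
  atom 5: C, bond orders sum to 4 (valence 4) → 0 H
  atom 6: F (halogen, monovalent) → 0 H
  atom 7: F (halogen, monovalent) → 0 H
  atom 8: F (halogen, monovalent) → 0 H
  atom 9: C, bond orders sum to 3 (valence 4) → 1 H
  atom 10: C, bond orders sum to 3 (valence 4) → 1 H
  atom 11: O, bond orders sum to 2 (valence 2) → 0 H
  atom 12: C, bond orders sum to 2 (valence 4) → 2 H
  atom 13: C, bond orders sum to 3 (valence 4) → 1 H
  atom 14: Cl (halogen, monovalent) → 0 H
  atom 15: C, bond orders sum to 2 (valence 4) → 2 H
  atom 16: C, bond orders sum to 2 (valence 4) → 2 H
  atom 17: I (halogen, monovalent) → 0 H
Totals → C:10, H:14, Cl:2, F:3, I:1, O:1.

C10H14Cl2F3IO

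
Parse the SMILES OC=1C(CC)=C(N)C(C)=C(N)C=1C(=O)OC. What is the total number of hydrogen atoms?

Walk through each heavy atom and fill implicit hydrogens from standard valence (C 4, N 3, O 2, S 2, halogen 1):
  atom 1: O, bond orders sum to 1 (valence 2) → 1 H
  atom 2: C, bond orders sum to 4 (valence 4) → 0 H
  atom 3: C, bond orders sum to 4 (valence 4) → 0 H
  atom 4: C, bond orders sum to 2 (valence 4) → 2 H
  atom 5: C, bond orders sum to 1 (valence 4) → 3 H
  atom 6: C, bond orders sum to 4 (valence 4) → 0 H
  atom 7: N, bond orders sum to 1 (valence 3) → 2 H
  atom 8: C, bond orders sum to 4 (valence 4) → 0 H
  atom 9: C, bond orders sum to 1 (valence 4) → 3 H
  atom 10: C, bond orders sum to 4 (valence 4) → 0 H
  atom 11: N, bond orders sum to 1 (valence 3) → 2 H
  atom 12: C, bond orders sum to 4 (valence 4) → 0 H
  atom 13: C, bond orders sum to 4 (valence 4) → 0 H
  atom 14: O, bond orders sum to 2 (valence 2) → 0 H
  atom 15: O, bond orders sum to 2 (valence 2) → 0 H
  atom 16: C, bond orders sum to 1 (valence 4) → 3 H
Total hydrogens: 16.

16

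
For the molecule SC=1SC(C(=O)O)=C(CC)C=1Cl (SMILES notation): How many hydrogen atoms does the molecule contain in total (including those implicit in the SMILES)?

7

Walk through each heavy atom and fill implicit hydrogens from standard valence (C 4, N 3, O 2, S 2, halogen 1):
  atom 1: S, bond orders sum to 1 (valence 2) → 1 H
  atom 2: C, bond orders sum to 4 (valence 4) → 0 H
  atom 3: S, bond orders sum to 2 (valence 2) → 0 H
  atom 4: C, bond orders sum to 4 (valence 4) → 0 H
  atom 5: C, bond orders sum to 4 (valence 4) → 0 H
  atom 6: O, bond orders sum to 2 (valence 2) → 0 H
  atom 7: O, bond orders sum to 1 (valence 2) → 1 H
  atom 8: C, bond orders sum to 4 (valence 4) → 0 H
  atom 9: C, bond orders sum to 2 (valence 4) → 2 H
  atom 10: C, bond orders sum to 1 (valence 4) → 3 H
  atom 11: C, bond orders sum to 4 (valence 4) → 0 H
  atom 12: Cl (halogen, monovalent) → 0 H
Total hydrogens: 7.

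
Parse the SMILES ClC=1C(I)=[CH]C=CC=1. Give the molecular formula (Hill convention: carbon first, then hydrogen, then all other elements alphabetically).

Walk through each heavy atom and fill implicit hydrogens from standard valence (C 4, N 3, O 2, S 2, halogen 1):
  atom 1: Cl (halogen, monovalent) → 0 H
  atom 2: C, bond orders sum to 4 (valence 4) → 0 H
  atom 3: C, bond orders sum to 4 (valence 4) → 0 H
  atom 4: I (halogen, monovalent) → 0 H
  atom 5: C with explicit H count 1
  atom 6: C, bond orders sum to 3 (valence 4) → 1 H
  atom 7: C, bond orders sum to 3 (valence 4) → 1 H
  atom 8: C, bond orders sum to 3 (valence 4) → 1 H
Totals → C:6, H:4, Cl:1, I:1.

C6H4ClI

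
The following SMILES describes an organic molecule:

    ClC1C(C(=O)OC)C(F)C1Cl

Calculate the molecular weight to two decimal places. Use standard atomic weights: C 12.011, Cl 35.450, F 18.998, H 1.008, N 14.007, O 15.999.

First, the molecular formula is C6H7Cl2FO2 (counting implicit H from valence).
  C: 6 × 12.011 = 72.066
  Cl: 2 × 35.450 = 70.900
  F: 1 × 18.998 = 18.998
  H: 7 × 1.008 = 7.056
  O: 2 × 15.999 = 31.998
Sum: 6×12.011 + 2×35.450 + 1×18.998 + 7×1.008 + 2×15.999 = 201.018 → 201.02 g/mol.

201.02 g/mol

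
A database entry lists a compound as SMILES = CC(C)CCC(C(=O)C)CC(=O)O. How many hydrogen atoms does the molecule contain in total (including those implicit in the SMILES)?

18

Walk through each heavy atom and fill implicit hydrogens from standard valence (C 4, N 3, O 2, S 2, halogen 1):
  atom 1: C, bond orders sum to 1 (valence 4) → 3 H
  atom 2: C, bond orders sum to 3 (valence 4) → 1 H
  atom 3: C, bond orders sum to 1 (valence 4) → 3 H
  atom 4: C, bond orders sum to 2 (valence 4) → 2 H
  atom 5: C, bond orders sum to 2 (valence 4) → 2 H
  atom 6: C, bond orders sum to 3 (valence 4) → 1 H
  atom 7: C, bond orders sum to 4 (valence 4) → 0 H
  atom 8: O, bond orders sum to 2 (valence 2) → 0 H
  atom 9: C, bond orders sum to 1 (valence 4) → 3 H
  atom 10: C, bond orders sum to 2 (valence 4) → 2 H
  atom 11: C, bond orders sum to 4 (valence 4) → 0 H
  atom 12: O, bond orders sum to 2 (valence 2) → 0 H
  atom 13: O, bond orders sum to 1 (valence 2) → 1 H
Total hydrogens: 18.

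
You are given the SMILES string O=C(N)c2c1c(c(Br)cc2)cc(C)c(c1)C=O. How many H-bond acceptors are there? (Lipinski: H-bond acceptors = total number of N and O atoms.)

3

N atoms: 1; O atoms: 2.
Lipinski HBA = 1 + 2 = 3.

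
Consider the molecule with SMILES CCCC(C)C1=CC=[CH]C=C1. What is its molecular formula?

Walk through each heavy atom and fill implicit hydrogens from standard valence (C 4, N 3, O 2, S 2, halogen 1):
  atom 1: C, bond orders sum to 1 (valence 4) → 3 H
  atom 2: C, bond orders sum to 2 (valence 4) → 2 H
  atom 3: C, bond orders sum to 2 (valence 4) → 2 H
  atom 4: C, bond orders sum to 3 (valence 4) → 1 H
  atom 5: C, bond orders sum to 1 (valence 4) → 3 H
  atom 6: C, bond orders sum to 4 (valence 4) → 0 H
  atom 7: C, bond orders sum to 3 (valence 4) → 1 H
  atom 8: C, bond orders sum to 3 (valence 4) → 1 H
  atom 9: C with explicit H count 1
  atom 10: C, bond orders sum to 3 (valence 4) → 1 H
  atom 11: C, bond orders sum to 3 (valence 4) → 1 H
Totals → C:11, H:16.
In Hill order: C11H16.

C11H16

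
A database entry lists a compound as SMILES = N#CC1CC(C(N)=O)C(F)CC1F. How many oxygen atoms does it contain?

Scan the SMILES for O atoms (remember two-letter symbols like Cl and Br are single atoms).
Oxygen count: 1.

1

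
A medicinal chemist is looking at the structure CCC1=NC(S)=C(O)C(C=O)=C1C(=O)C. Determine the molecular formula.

C10H11NO3S

Walk through each heavy atom and fill implicit hydrogens from standard valence (C 4, N 3, O 2, S 2, halogen 1):
  atom 1: C, bond orders sum to 1 (valence 4) → 3 H
  atom 2: C, bond orders sum to 2 (valence 4) → 2 H
  atom 3: C, bond orders sum to 4 (valence 4) → 0 H
  atom 4: N, bond orders sum to 3 (valence 3) → 0 H
  atom 5: C, bond orders sum to 4 (valence 4) → 0 H
  atom 6: S, bond orders sum to 1 (valence 2) → 1 H
  atom 7: C, bond orders sum to 4 (valence 4) → 0 H
  atom 8: O, bond orders sum to 1 (valence 2) → 1 H
  atom 9: C, bond orders sum to 4 (valence 4) → 0 H
  atom 10: C, bond orders sum to 3 (valence 4) → 1 H
  atom 11: O, bond orders sum to 2 (valence 2) → 0 H
  atom 12: C, bond orders sum to 4 (valence 4) → 0 H
  atom 13: C, bond orders sum to 4 (valence 4) → 0 H
  atom 14: O, bond orders sum to 2 (valence 2) → 0 H
  atom 15: C, bond orders sum to 1 (valence 4) → 3 H
Totals → C:10, H:11, N:1, O:3, S:1.
In Hill order: C10H11NO3S.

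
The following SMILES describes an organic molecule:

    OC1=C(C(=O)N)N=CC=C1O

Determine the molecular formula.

Walk through each heavy atom and fill implicit hydrogens from standard valence (C 4, N 3, O 2, S 2, halogen 1):
  atom 1: O, bond orders sum to 1 (valence 2) → 1 H
  atom 2: C, bond orders sum to 4 (valence 4) → 0 H
  atom 3: C, bond orders sum to 4 (valence 4) → 0 H
  atom 4: C, bond orders sum to 4 (valence 4) → 0 H
  atom 5: O, bond orders sum to 2 (valence 2) → 0 H
  atom 6: N, bond orders sum to 1 (valence 3) → 2 H
  atom 7: N, bond orders sum to 3 (valence 3) → 0 H
  atom 8: C, bond orders sum to 3 (valence 4) → 1 H
  atom 9: C, bond orders sum to 3 (valence 4) → 1 H
  atom 10: C, bond orders sum to 4 (valence 4) → 0 H
  atom 11: O, bond orders sum to 1 (valence 2) → 1 H
Totals → C:6, H:6, N:2, O:3.

C6H6N2O3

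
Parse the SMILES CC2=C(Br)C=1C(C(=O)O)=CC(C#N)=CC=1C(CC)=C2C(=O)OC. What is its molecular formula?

C17H14BrNO4

Walk through each heavy atom and fill implicit hydrogens from standard valence (C 4, N 3, O 2, S 2, halogen 1):
  atom 1: C, bond orders sum to 1 (valence 4) → 3 H
  atom 2: C, bond orders sum to 4 (valence 4) → 0 H
  atom 3: C, bond orders sum to 4 (valence 4) → 0 H
  atom 4: Br (halogen, monovalent) → 0 H
  atom 5: C, bond orders sum to 4 (valence 4) → 0 H
  atom 6: C, bond orders sum to 4 (valence 4) → 0 H
  atom 7: C, bond orders sum to 4 (valence 4) → 0 H
  atom 8: O, bond orders sum to 2 (valence 2) → 0 H
  atom 9: O, bond orders sum to 1 (valence 2) → 1 H
  atom 10: C, bond orders sum to 3 (valence 4) → 1 H
  atom 11: C, bond orders sum to 4 (valence 4) → 0 H
  atom 12: C, bond orders sum to 4 (valence 4) → 0 H
  atom 13: N, bond orders sum to 3 (valence 3) → 0 H
  atom 14: C, bond orders sum to 3 (valence 4) → 1 H
  atom 15: C, bond orders sum to 4 (valence 4) → 0 H
  atom 16: C, bond orders sum to 4 (valence 4) → 0 H
  atom 17: C, bond orders sum to 2 (valence 4) → 2 H
  atom 18: C, bond orders sum to 1 (valence 4) → 3 H
  atom 19: C, bond orders sum to 4 (valence 4) → 0 H
  atom 20: C, bond orders sum to 4 (valence 4) → 0 H
  atom 21: O, bond orders sum to 2 (valence 2) → 0 H
  atom 22: O, bond orders sum to 2 (valence 2) → 0 H
  atom 23: C, bond orders sum to 1 (valence 4) → 3 H
Totals → C:17, H:14, Br:1, N:1, O:4.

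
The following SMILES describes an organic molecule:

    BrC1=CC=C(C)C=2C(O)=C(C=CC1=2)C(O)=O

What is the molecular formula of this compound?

C12H9BrO3

Walk through each heavy atom and fill implicit hydrogens from standard valence (C 4, N 3, O 2, S 2, halogen 1):
  atom 1: Br (halogen, monovalent) → 0 H
  atom 2: C, bond orders sum to 4 (valence 4) → 0 H
  atom 3: C, bond orders sum to 3 (valence 4) → 1 H
  atom 4: C, bond orders sum to 3 (valence 4) → 1 H
  atom 5: C, bond orders sum to 4 (valence 4) → 0 H
  atom 6: C, bond orders sum to 1 (valence 4) → 3 H
  atom 7: C, bond orders sum to 4 (valence 4) → 0 H
  atom 8: C, bond orders sum to 4 (valence 4) → 0 H
  atom 9: O, bond orders sum to 1 (valence 2) → 1 H
  atom 10: C, bond orders sum to 4 (valence 4) → 0 H
  atom 11: C, bond orders sum to 3 (valence 4) → 1 H
  atom 12: C, bond orders sum to 3 (valence 4) → 1 H
  atom 13: C, bond orders sum to 4 (valence 4) → 0 H
  atom 14: C, bond orders sum to 4 (valence 4) → 0 H
  atom 15: O, bond orders sum to 1 (valence 2) → 1 H
  atom 16: O, bond orders sum to 2 (valence 2) → 0 H
Totals → C:12, H:9, Br:1, O:3.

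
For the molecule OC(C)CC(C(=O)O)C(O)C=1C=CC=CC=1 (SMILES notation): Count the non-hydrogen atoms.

Every atom symbol written in the SMILES (organic subset) is one heavy atom; implicit H are not written.
Heavy atoms by element → C:12, O:4.
Total: 16.

16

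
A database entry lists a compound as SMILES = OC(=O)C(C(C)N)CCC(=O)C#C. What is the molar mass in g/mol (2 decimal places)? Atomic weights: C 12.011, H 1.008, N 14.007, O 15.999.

183.21 g/mol

First, the molecular formula is C9H13NO3 (counting implicit H from valence).
  C: 9 × 12.011 = 108.099
  H: 13 × 1.008 = 13.104
  N: 1 × 14.007 = 14.007
  O: 3 × 15.999 = 47.997
Sum: 9×12.011 + 13×1.008 + 1×14.007 + 3×15.999 = 183.207 → 183.21 g/mol.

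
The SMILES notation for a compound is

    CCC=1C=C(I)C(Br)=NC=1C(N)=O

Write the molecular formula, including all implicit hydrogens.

Walk through each heavy atom and fill implicit hydrogens from standard valence (C 4, N 3, O 2, S 2, halogen 1):
  atom 1: C, bond orders sum to 1 (valence 4) → 3 H
  atom 2: C, bond orders sum to 2 (valence 4) → 2 H
  atom 3: C, bond orders sum to 4 (valence 4) → 0 H
  atom 4: C, bond orders sum to 3 (valence 4) → 1 H
  atom 5: C, bond orders sum to 4 (valence 4) → 0 H
  atom 6: I (halogen, monovalent) → 0 H
  atom 7: C, bond orders sum to 4 (valence 4) → 0 H
  atom 8: Br (halogen, monovalent) → 0 H
  atom 9: N, bond orders sum to 3 (valence 3) → 0 H
  atom 10: C, bond orders sum to 4 (valence 4) → 0 H
  atom 11: C, bond orders sum to 4 (valence 4) → 0 H
  atom 12: N, bond orders sum to 1 (valence 3) → 2 H
  atom 13: O, bond orders sum to 2 (valence 2) → 0 H
Totals → C:8, H:8, Br:1, I:1, N:2, O:1.
In Hill order: C8H8BrIN2O.

C8H8BrIN2O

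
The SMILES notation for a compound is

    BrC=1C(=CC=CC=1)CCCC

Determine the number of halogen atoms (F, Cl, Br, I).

1

Halogen atoms appear at heavy-atom position 1 (1×Br).
Halogen count: 1.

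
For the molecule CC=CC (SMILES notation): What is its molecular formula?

C4H8

Walk through each heavy atom and fill implicit hydrogens from standard valence (C 4, N 3, O 2, S 2, halogen 1):
  atom 1: C, bond orders sum to 1 (valence 4) → 3 H
  atom 2: C, bond orders sum to 3 (valence 4) → 1 H
  atom 3: C, bond orders sum to 3 (valence 4) → 1 H
  atom 4: C, bond orders sum to 1 (valence 4) → 3 H
Totals → C:4, H:8.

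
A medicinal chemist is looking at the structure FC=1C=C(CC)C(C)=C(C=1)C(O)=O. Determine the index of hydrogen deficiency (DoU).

5

Molecular formula: C10H11FO2.
DoU = (2C + 2 + N − H − X) / 2, where X is the halogen count and O/S are ignored.
    = (2·10 + 2 + 0 − 11 − 1) / 2 = 10 / 2 = 5.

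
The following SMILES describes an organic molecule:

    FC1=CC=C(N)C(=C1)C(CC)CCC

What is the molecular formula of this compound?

C12H18FN

Walk through each heavy atom and fill implicit hydrogens from standard valence (C 4, N 3, O 2, S 2, halogen 1):
  atom 1: F (halogen, monovalent) → 0 H
  atom 2: C, bond orders sum to 4 (valence 4) → 0 H
  atom 3: C, bond orders sum to 3 (valence 4) → 1 H
  atom 4: C, bond orders sum to 3 (valence 4) → 1 H
  atom 5: C, bond orders sum to 4 (valence 4) → 0 H
  atom 6: N, bond orders sum to 1 (valence 3) → 2 H
  atom 7: C, bond orders sum to 4 (valence 4) → 0 H
  atom 8: C, bond orders sum to 3 (valence 4) → 1 H
  atom 9: C, bond orders sum to 3 (valence 4) → 1 H
  atom 10: C, bond orders sum to 2 (valence 4) → 2 H
  atom 11: C, bond orders sum to 1 (valence 4) → 3 H
  atom 12: C, bond orders sum to 2 (valence 4) → 2 H
  atom 13: C, bond orders sum to 2 (valence 4) → 2 H
  atom 14: C, bond orders sum to 1 (valence 4) → 3 H
Totals → C:12, H:18, F:1, N:1.
In Hill order: C12H18FN.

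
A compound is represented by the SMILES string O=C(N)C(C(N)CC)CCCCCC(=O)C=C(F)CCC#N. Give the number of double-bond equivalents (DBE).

Molecular formula: C16H26FN3O2.
DoU = (2C + 2 + N − H − X) / 2, where X is the halogen count and O/S are ignored.
    = (2·16 + 2 + 3 − 26 − 1) / 2 = 10 / 2 = 5.

5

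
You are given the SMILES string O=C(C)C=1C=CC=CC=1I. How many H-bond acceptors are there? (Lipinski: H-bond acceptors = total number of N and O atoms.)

1

N atoms: 0; O atoms: 1.
Lipinski HBA = 0 + 1 = 1.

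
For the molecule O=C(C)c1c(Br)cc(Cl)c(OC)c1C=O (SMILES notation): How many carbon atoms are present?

Count every carbon token in the SMILES (each C, including those in ring-closure positions and inside branches).
Carbon count: 10.

10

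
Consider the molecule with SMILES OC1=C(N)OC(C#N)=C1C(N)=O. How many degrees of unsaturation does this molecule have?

6

Molecular formula: C6H5N3O3.
DoU = (2C + 2 + N − H − X) / 2, where X is the halogen count and O/S are ignored.
    = (2·6 + 2 + 3 − 5 − 0) / 2 = 12 / 2 = 6.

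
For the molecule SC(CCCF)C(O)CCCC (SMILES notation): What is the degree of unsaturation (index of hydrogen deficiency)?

0

Degree of unsaturation = (number of rings) + (number of π bonds).
Ring closures in the SMILES: 0.
π bonds: none → 0 DoU from unsaturation.
Total DoU = 0 + 0 = 0.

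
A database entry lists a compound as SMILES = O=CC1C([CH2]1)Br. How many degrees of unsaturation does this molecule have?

2

Degree of unsaturation = (number of rings) + (number of π bonds).
Ring closures in the SMILES: 1.
π bonds: 1 double bond (each 1 DoU) → 1 DoU from unsaturation.
Total DoU = 1 + 1 = 2.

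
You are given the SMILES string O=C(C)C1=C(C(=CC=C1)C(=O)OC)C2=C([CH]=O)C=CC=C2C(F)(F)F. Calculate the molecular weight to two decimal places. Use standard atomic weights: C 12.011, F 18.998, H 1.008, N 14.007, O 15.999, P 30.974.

350.29 g/mol

First, the molecular formula is C18H13F3O4 (counting implicit H from valence).
  C: 18 × 12.011 = 216.198
  F: 3 × 18.998 = 56.994
  H: 13 × 1.008 = 13.104
  O: 4 × 15.999 = 63.996
Sum: 18×12.011 + 3×18.998 + 13×1.008 + 4×15.999 = 350.292 → 350.29 g/mol.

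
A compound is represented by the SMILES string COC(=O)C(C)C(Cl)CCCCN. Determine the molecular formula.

Walk through each heavy atom and fill implicit hydrogens from standard valence (C 4, N 3, O 2, S 2, halogen 1):
  atom 1: C, bond orders sum to 1 (valence 4) → 3 H
  atom 2: O, bond orders sum to 2 (valence 2) → 0 H
  atom 3: C, bond orders sum to 4 (valence 4) → 0 H
  atom 4: O, bond orders sum to 2 (valence 2) → 0 H
  atom 5: C, bond orders sum to 3 (valence 4) → 1 H
  atom 6: C, bond orders sum to 1 (valence 4) → 3 H
  atom 7: C, bond orders sum to 3 (valence 4) → 1 H
  atom 8: Cl (halogen, monovalent) → 0 H
  atom 9: C, bond orders sum to 2 (valence 4) → 2 H
  atom 10: C, bond orders sum to 2 (valence 4) → 2 H
  atom 11: C, bond orders sum to 2 (valence 4) → 2 H
  atom 12: C, bond orders sum to 2 (valence 4) → 2 H
  atom 13: N, bond orders sum to 1 (valence 3) → 2 H
Totals → C:9, H:18, Cl:1, N:1, O:2.
In Hill order: C9H18ClNO2.

C9H18ClNO2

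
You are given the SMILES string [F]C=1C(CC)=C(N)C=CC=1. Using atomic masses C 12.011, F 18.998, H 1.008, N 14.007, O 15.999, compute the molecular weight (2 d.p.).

First, the molecular formula is C8H10FN (counting implicit H from valence).
  C: 8 × 12.011 = 96.088
  F: 1 × 18.998 = 18.998
  H: 10 × 1.008 = 10.080
  N: 1 × 14.007 = 14.007
Sum: 8×12.011 + 1×18.998 + 10×1.008 + 1×14.007 = 139.173 → 139.17 g/mol.

139.17 g/mol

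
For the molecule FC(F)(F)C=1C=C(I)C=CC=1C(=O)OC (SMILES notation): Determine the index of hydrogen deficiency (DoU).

Degree of unsaturation = (number of rings) + (number of π bonds).
Ring closures in the SMILES: 1.
π bonds: 4 double bonds (each 1 DoU) → 4 DoU from unsaturation.
Total DoU = 1 + 4 = 5.

5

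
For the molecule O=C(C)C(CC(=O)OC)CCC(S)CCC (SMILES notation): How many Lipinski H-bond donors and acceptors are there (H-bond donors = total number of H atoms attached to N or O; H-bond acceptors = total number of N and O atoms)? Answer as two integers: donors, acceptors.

Donors: find every N or O and count the H atoms it carries.
  atom 1 (O): bond orders sum to 2 → 0 H
  atom 7 (O): bond orders sum to 2 → 0 H
  atom 8 (O): bond orders sum to 2 → 0 H
Lipinski HBD = 0.
Acceptors: N atoms = 0, O atoms = 3 → HBA = 3.

0, 3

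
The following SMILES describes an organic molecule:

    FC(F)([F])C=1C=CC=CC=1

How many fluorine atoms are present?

3

Scan the SMILES for F atoms (remember two-letter symbols like Cl and Br are single atoms).
Fluorine count: 3.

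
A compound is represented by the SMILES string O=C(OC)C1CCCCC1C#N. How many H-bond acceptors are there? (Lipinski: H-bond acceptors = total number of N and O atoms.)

N atoms: 1; O atoms: 2.
Lipinski HBA = 1 + 2 = 3.

3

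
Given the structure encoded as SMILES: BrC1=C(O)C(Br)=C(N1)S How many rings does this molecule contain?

1

In SMILES, each pair of matching ring-closure digits denotes one ring-closing bond; the number of such bonds equals the number of independent rings.
Ring-closure bonds here: 1.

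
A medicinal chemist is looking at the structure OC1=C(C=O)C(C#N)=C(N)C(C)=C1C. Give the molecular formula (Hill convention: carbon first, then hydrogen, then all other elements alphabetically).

C10H10N2O2

Walk through each heavy atom and fill implicit hydrogens from standard valence (C 4, N 3, O 2, S 2, halogen 1):
  atom 1: O, bond orders sum to 1 (valence 2) → 1 H
  atom 2: C, bond orders sum to 4 (valence 4) → 0 H
  atom 3: C, bond orders sum to 4 (valence 4) → 0 H
  atom 4: C, bond orders sum to 3 (valence 4) → 1 H
  atom 5: O, bond orders sum to 2 (valence 2) → 0 H
  atom 6: C, bond orders sum to 4 (valence 4) → 0 H
  atom 7: C, bond orders sum to 4 (valence 4) → 0 H
  atom 8: N, bond orders sum to 3 (valence 3) → 0 H
  atom 9: C, bond orders sum to 4 (valence 4) → 0 H
  atom 10: N, bond orders sum to 1 (valence 3) → 2 H
  atom 11: C, bond orders sum to 4 (valence 4) → 0 H
  atom 12: C, bond orders sum to 1 (valence 4) → 3 H
  atom 13: C, bond orders sum to 4 (valence 4) → 0 H
  atom 14: C, bond orders sum to 1 (valence 4) → 3 H
Totals → C:10, H:10, N:2, O:2.
In Hill order: C10H10N2O2.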